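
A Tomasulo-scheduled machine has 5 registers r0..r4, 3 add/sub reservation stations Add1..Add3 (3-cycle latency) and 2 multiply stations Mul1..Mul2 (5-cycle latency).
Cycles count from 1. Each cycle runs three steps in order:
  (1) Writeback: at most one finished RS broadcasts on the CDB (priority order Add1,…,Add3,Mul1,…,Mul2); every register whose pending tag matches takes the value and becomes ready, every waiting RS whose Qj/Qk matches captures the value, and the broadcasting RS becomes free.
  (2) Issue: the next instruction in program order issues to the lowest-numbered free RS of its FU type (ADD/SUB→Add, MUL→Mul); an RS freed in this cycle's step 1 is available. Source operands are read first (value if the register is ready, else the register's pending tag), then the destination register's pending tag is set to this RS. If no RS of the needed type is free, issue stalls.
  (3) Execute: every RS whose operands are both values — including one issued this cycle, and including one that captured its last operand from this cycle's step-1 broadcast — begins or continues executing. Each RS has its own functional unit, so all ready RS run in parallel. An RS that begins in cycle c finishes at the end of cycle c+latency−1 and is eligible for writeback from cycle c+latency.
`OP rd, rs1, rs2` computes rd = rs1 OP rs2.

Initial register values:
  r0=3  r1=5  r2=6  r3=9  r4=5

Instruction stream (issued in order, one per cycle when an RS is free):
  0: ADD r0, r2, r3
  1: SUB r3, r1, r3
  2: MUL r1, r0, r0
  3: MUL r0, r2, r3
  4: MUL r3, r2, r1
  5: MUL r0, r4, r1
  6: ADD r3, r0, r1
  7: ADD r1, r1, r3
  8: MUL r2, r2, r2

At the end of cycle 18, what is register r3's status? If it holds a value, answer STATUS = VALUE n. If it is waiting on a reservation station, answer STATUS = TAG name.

STATUS = VALUE 1350

cycle 1: issue ADD r0<-Add1 // r0:Add1,r1:5,r2:6,r3:9,r4:5
cycle 2: issue SUB r3<-Add2 // r0:Add1,r1:5,r2:6,r3:Add2,r4:5
cycle 3: issue MUL r1<-Mul1 // r0:Add1,r1:Mul1,r2:6,r3:Add2,r4:5
cycle 4: CDB Add1=15; issue MUL r0<-Mul2 // r0:Mul2,r1:Mul1,r2:6,r3:Add2,r4:5
cycle 5: CDB Add2=-4; stall // r0:Mul2,r1:Mul1,r2:6,r3:-4,r4:5
cycle 6: stall // r0:Mul2,r1:Mul1,r2:6,r3:-4,r4:5
cycle 7: stall // r0:Mul2,r1:Mul1,r2:6,r3:-4,r4:5
cycle 8: stall // r0:Mul2,r1:Mul1,r2:6,r3:-4,r4:5
cycle 9: CDB Mul1=225; issue MUL r3<-Mul1 // r0:Mul2,r1:225,r2:6,r3:Mul1,r4:5
cycle 10: CDB Mul2=-24; issue MUL r0<-Mul2 // r0:Mul2,r1:225,r2:6,r3:Mul1,r4:5
cycle 11: issue ADD r3<-Add1 // r0:Mul2,r1:225,r2:6,r3:Add1,r4:5
cycle 12: issue ADD r1<-Add2 // r0:Mul2,r1:Add2,r2:6,r3:Add1,r4:5
cycle 13: stall // r0:Mul2,r1:Add2,r2:6,r3:Add1,r4:5
cycle 14: CDB Mul1=1350; issue MUL r2<-Mul1 // r0:Mul2,r1:Add2,r2:Mul1,r3:Add1,r4:5
cycle 15: CDB Mul2=1125 // r0:1125,r1:Add2,r2:Mul1,r3:Add1,r4:5
cycle 16: - // r0:1125,r1:Add2,r2:Mul1,r3:Add1,r4:5
cycle 17: - // r0:1125,r1:Add2,r2:Mul1,r3:Add1,r4:5
cycle 18: CDB Add1=1350 // r0:1125,r1:Add2,r2:Mul1,r3:1350,r4:5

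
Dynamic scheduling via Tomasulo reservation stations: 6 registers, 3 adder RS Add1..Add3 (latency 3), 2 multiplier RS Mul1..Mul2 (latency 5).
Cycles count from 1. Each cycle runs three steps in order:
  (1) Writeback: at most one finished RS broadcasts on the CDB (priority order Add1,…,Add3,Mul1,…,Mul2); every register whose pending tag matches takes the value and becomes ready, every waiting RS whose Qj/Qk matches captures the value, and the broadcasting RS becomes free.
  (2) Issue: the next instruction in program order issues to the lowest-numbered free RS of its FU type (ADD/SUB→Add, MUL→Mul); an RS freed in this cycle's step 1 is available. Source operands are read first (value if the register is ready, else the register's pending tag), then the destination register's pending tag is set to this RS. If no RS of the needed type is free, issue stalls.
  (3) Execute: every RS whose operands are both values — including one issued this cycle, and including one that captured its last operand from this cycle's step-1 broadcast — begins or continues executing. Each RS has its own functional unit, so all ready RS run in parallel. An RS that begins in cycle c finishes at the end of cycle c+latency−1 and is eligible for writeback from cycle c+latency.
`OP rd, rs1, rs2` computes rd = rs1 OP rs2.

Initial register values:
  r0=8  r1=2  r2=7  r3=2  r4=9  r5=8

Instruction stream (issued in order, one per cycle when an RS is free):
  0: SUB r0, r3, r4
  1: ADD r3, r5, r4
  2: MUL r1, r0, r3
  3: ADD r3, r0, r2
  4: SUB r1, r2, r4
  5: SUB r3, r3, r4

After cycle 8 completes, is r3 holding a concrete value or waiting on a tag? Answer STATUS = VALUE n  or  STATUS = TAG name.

STATUS = TAG Add3

  c1: issue SUB r0<-Add1  regs: r0:Add1,r1:2,r2:7,r3:2,r4:9,r5:8
  c2: issue ADD r3<-Add2  regs: r0:Add1,r1:2,r2:7,r3:Add2,r4:9,r5:8
  c3: issue MUL r1<-Mul1  regs: r0:Add1,r1:Mul1,r2:7,r3:Add2,r4:9,r5:8
  c4: CDB Add1=-7; issue ADD r3<-Add1  regs: r0:-7,r1:Mul1,r2:7,r3:Add1,r4:9,r5:8
  c5: CDB Add2=17; issue SUB r1<-Add2  regs: r0:-7,r1:Add2,r2:7,r3:Add1,r4:9,r5:8
  c6: issue SUB r3<-Add3  regs: r0:-7,r1:Add2,r2:7,r3:Add3,r4:9,r5:8
  c7: CDB Add1=0  regs: r0:-7,r1:Add2,r2:7,r3:Add3,r4:9,r5:8
  c8: CDB Add2=-2  regs: r0:-7,r1:-2,r2:7,r3:Add3,r4:9,r5:8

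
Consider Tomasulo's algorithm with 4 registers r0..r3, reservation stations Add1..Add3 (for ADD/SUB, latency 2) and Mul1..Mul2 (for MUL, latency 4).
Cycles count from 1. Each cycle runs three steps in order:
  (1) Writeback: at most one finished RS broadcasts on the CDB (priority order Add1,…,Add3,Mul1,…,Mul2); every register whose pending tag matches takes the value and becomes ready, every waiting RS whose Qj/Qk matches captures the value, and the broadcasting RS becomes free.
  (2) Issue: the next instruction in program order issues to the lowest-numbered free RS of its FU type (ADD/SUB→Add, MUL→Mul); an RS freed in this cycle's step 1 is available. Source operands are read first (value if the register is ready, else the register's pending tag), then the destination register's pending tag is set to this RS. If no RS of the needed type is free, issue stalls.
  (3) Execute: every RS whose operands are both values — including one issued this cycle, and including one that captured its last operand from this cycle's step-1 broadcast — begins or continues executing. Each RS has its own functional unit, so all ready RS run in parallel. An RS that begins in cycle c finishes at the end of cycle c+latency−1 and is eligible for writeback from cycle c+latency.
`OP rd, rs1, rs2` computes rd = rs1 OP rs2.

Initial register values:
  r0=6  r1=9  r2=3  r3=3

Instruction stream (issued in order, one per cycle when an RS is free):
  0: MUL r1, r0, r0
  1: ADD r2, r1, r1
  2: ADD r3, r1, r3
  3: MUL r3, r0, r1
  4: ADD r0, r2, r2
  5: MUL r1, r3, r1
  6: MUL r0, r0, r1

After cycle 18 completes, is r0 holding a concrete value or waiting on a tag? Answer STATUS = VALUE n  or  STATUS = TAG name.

STATUS = VALUE 1119744

  c1: issue MUL r1<-Mul1  regs: r0:6,r1:Mul1,r2:3,r3:3
  c2: issue ADD r2<-Add1  regs: r0:6,r1:Mul1,r2:Add1,r3:3
  c3: issue ADD r3<-Add2  regs: r0:6,r1:Mul1,r2:Add1,r3:Add2
  c4: issue MUL r3<-Mul2  regs: r0:6,r1:Mul1,r2:Add1,r3:Mul2
  c5: CDB Mul1=36; issue ADD r0<-Add3  regs: r0:Add3,r1:36,r2:Add1,r3:Mul2
  c6: issue MUL r1<-Mul1  regs: r0:Add3,r1:Mul1,r2:Add1,r3:Mul2
  c7: CDB Add1=72; stall  regs: r0:Add3,r1:Mul1,r2:72,r3:Mul2
  c8: CDB Add2=39; stall  regs: r0:Add3,r1:Mul1,r2:72,r3:Mul2
  c9: CDB Add3=144; stall  regs: r0:144,r1:Mul1,r2:72,r3:Mul2
  c10: CDB Mul2=216; issue MUL r0<-Mul2  regs: r0:Mul2,r1:Mul1,r2:72,r3:216
  c11: -  regs: r0:Mul2,r1:Mul1,r2:72,r3:216
  c12: -  regs: r0:Mul2,r1:Mul1,r2:72,r3:216
  c13: -  regs: r0:Mul2,r1:Mul1,r2:72,r3:216
  c14: CDB Mul1=7776  regs: r0:Mul2,r1:7776,r2:72,r3:216
  c15: -  regs: r0:Mul2,r1:7776,r2:72,r3:216
  c16: -  regs: r0:Mul2,r1:7776,r2:72,r3:216
  c17: -  regs: r0:Mul2,r1:7776,r2:72,r3:216
  c18: CDB Mul2=1119744  regs: r0:1119744,r1:7776,r2:72,r3:216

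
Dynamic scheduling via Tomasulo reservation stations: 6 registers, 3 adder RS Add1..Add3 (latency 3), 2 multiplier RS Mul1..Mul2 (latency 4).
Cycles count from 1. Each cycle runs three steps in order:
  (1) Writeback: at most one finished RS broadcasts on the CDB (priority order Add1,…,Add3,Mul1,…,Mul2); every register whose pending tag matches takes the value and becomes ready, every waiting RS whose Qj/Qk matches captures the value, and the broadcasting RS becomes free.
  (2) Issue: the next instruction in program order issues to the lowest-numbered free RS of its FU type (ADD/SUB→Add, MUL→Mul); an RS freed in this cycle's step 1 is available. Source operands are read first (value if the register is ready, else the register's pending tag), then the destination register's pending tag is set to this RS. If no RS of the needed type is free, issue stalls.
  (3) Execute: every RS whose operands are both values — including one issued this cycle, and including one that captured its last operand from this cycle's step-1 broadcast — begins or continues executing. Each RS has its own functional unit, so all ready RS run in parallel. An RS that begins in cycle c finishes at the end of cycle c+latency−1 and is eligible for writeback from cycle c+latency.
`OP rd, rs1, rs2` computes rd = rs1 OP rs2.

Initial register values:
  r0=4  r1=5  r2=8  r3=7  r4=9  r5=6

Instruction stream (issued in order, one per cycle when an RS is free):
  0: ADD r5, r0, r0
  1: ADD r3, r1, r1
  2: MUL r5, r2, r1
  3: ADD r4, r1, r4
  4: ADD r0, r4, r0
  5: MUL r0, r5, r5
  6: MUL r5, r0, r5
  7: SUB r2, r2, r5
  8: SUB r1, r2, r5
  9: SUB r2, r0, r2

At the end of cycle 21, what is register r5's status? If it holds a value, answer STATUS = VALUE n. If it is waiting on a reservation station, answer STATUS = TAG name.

c1: issue ADD r5<-Add1 | r0:4,r1:5,r2:8,r3:7,r4:9,r5:Add1
c2: issue ADD r3<-Add2 | r0:4,r1:5,r2:8,r3:Add2,r4:9,r5:Add1
c3: issue MUL r5<-Mul1 | r0:4,r1:5,r2:8,r3:Add2,r4:9,r5:Mul1
c4: CDB Add1=8; issue ADD r4<-Add1 | r0:4,r1:5,r2:8,r3:Add2,r4:Add1,r5:Mul1
c5: CDB Add2=10; issue ADD r0<-Add2 | r0:Add2,r1:5,r2:8,r3:10,r4:Add1,r5:Mul1
c6: issue MUL r0<-Mul2 | r0:Mul2,r1:5,r2:8,r3:10,r4:Add1,r5:Mul1
c7: CDB Add1=14; stall | r0:Mul2,r1:5,r2:8,r3:10,r4:14,r5:Mul1
c8: CDB Mul1=40; issue MUL r5<-Mul1 | r0:Mul2,r1:5,r2:8,r3:10,r4:14,r5:Mul1
c9: issue SUB r2<-Add1 | r0:Mul2,r1:5,r2:Add1,r3:10,r4:14,r5:Mul1
c10: CDB Add2=18; issue SUB r1<-Add2 | r0:Mul2,r1:Add2,r2:Add1,r3:10,r4:14,r5:Mul1
c11: issue SUB r2<-Add3 | r0:Mul2,r1:Add2,r2:Add3,r3:10,r4:14,r5:Mul1
c12: CDB Mul2=1600 | r0:1600,r1:Add2,r2:Add3,r3:10,r4:14,r5:Mul1
c13: - | r0:1600,r1:Add2,r2:Add3,r3:10,r4:14,r5:Mul1
c14: - | r0:1600,r1:Add2,r2:Add3,r3:10,r4:14,r5:Mul1
c15: - | r0:1600,r1:Add2,r2:Add3,r3:10,r4:14,r5:Mul1
c16: CDB Mul1=64000 | r0:1600,r1:Add2,r2:Add3,r3:10,r4:14,r5:64000
c17: - | r0:1600,r1:Add2,r2:Add3,r3:10,r4:14,r5:64000
c18: - | r0:1600,r1:Add2,r2:Add3,r3:10,r4:14,r5:64000
c19: CDB Add1=-63992 | r0:1600,r1:Add2,r2:Add3,r3:10,r4:14,r5:64000
c20: - | r0:1600,r1:Add2,r2:Add3,r3:10,r4:14,r5:64000
c21: - | r0:1600,r1:Add2,r2:Add3,r3:10,r4:14,r5:64000

STATUS = VALUE 64000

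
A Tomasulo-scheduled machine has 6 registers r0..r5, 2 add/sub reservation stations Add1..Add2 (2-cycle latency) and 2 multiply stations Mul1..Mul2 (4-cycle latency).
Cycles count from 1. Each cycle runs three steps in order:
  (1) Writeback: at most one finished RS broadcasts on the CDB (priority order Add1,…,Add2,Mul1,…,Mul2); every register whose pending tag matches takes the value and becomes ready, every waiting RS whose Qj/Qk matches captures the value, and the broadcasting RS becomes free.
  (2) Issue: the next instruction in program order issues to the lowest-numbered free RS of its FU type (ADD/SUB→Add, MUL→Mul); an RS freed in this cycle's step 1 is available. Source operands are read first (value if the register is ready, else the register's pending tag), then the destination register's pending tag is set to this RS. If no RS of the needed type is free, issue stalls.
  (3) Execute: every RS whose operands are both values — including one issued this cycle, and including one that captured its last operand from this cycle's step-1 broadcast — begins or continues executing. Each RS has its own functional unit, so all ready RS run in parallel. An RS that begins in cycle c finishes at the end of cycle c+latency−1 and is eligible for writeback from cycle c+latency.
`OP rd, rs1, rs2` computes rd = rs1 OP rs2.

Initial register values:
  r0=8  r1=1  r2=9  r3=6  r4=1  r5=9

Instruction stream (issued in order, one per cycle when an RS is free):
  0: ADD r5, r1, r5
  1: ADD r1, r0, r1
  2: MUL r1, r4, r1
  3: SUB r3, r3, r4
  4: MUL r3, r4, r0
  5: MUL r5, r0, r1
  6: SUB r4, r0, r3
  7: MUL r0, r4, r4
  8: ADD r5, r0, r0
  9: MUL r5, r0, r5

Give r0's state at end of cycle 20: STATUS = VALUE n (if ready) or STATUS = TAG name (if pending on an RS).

STATUS = VALUE 0

cycle 1: issue ADD r5<-Add1 // r0:8,r1:1,r2:9,r3:6,r4:1,r5:Add1
cycle 2: issue ADD r1<-Add2 // r0:8,r1:Add2,r2:9,r3:6,r4:1,r5:Add1
cycle 3: CDB Add1=10; issue MUL r1<-Mul1 // r0:8,r1:Mul1,r2:9,r3:6,r4:1,r5:10
cycle 4: CDB Add2=9; issue SUB r3<-Add1 // r0:8,r1:Mul1,r2:9,r3:Add1,r4:1,r5:10
cycle 5: issue MUL r3<-Mul2 // r0:8,r1:Mul1,r2:9,r3:Mul2,r4:1,r5:10
cycle 6: CDB Add1=5; stall // r0:8,r1:Mul1,r2:9,r3:Mul2,r4:1,r5:10
cycle 7: stall // r0:8,r1:Mul1,r2:9,r3:Mul2,r4:1,r5:10
cycle 8: CDB Mul1=9; issue MUL r5<-Mul1 // r0:8,r1:9,r2:9,r3:Mul2,r4:1,r5:Mul1
cycle 9: CDB Mul2=8; issue SUB r4<-Add1 // r0:8,r1:9,r2:9,r3:8,r4:Add1,r5:Mul1
cycle 10: issue MUL r0<-Mul2 // r0:Mul2,r1:9,r2:9,r3:8,r4:Add1,r5:Mul1
cycle 11: CDB Add1=0; issue ADD r5<-Add1 // r0:Mul2,r1:9,r2:9,r3:8,r4:0,r5:Add1
cycle 12: CDB Mul1=72; issue MUL r5<-Mul1 // r0:Mul2,r1:9,r2:9,r3:8,r4:0,r5:Mul1
cycle 13: - // r0:Mul2,r1:9,r2:9,r3:8,r4:0,r5:Mul1
cycle 14: - // r0:Mul2,r1:9,r2:9,r3:8,r4:0,r5:Mul1
cycle 15: CDB Mul2=0 // r0:0,r1:9,r2:9,r3:8,r4:0,r5:Mul1
cycle 16: - // r0:0,r1:9,r2:9,r3:8,r4:0,r5:Mul1
cycle 17: CDB Add1=0 // r0:0,r1:9,r2:9,r3:8,r4:0,r5:Mul1
cycle 18: - // r0:0,r1:9,r2:9,r3:8,r4:0,r5:Mul1
cycle 19: - // r0:0,r1:9,r2:9,r3:8,r4:0,r5:Mul1
cycle 20: - // r0:0,r1:9,r2:9,r3:8,r4:0,r5:Mul1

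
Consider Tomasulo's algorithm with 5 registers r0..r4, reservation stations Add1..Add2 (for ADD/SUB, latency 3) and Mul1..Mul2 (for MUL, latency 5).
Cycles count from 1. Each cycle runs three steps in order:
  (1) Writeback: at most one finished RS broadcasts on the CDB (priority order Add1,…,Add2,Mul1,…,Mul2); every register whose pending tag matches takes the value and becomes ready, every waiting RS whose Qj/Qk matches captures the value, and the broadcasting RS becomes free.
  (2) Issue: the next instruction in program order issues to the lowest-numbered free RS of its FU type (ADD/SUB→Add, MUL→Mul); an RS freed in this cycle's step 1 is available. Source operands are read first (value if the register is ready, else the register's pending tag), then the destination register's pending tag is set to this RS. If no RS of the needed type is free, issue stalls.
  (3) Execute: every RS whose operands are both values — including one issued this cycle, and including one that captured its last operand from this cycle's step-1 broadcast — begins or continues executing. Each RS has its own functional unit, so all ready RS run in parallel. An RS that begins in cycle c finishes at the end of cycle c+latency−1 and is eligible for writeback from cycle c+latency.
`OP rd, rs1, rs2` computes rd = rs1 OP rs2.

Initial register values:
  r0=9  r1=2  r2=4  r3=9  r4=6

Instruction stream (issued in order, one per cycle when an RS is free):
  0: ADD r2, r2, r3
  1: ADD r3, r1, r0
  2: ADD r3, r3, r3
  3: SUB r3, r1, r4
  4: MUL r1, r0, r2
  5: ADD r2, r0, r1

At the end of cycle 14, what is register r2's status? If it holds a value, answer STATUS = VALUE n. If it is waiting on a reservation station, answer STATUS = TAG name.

c1: issue ADD r2<-Add1 | r0:9,r1:2,r2:Add1,r3:9,r4:6
c2: issue ADD r3<-Add2 | r0:9,r1:2,r2:Add1,r3:Add2,r4:6
c3: stall | r0:9,r1:2,r2:Add1,r3:Add2,r4:6
c4: CDB Add1=13; issue ADD r3<-Add1 | r0:9,r1:2,r2:13,r3:Add1,r4:6
c5: CDB Add2=11; issue SUB r3<-Add2 | r0:9,r1:2,r2:13,r3:Add2,r4:6
c6: issue MUL r1<-Mul1 | r0:9,r1:Mul1,r2:13,r3:Add2,r4:6
c7: stall | r0:9,r1:Mul1,r2:13,r3:Add2,r4:6
c8: CDB Add1=22; issue ADD r2<-Add1 | r0:9,r1:Mul1,r2:Add1,r3:Add2,r4:6
c9: CDB Add2=-4 | r0:9,r1:Mul1,r2:Add1,r3:-4,r4:6
c10: - | r0:9,r1:Mul1,r2:Add1,r3:-4,r4:6
c11: CDB Mul1=117 | r0:9,r1:117,r2:Add1,r3:-4,r4:6
c12: - | r0:9,r1:117,r2:Add1,r3:-4,r4:6
c13: - | r0:9,r1:117,r2:Add1,r3:-4,r4:6
c14: CDB Add1=126 | r0:9,r1:117,r2:126,r3:-4,r4:6

STATUS = VALUE 126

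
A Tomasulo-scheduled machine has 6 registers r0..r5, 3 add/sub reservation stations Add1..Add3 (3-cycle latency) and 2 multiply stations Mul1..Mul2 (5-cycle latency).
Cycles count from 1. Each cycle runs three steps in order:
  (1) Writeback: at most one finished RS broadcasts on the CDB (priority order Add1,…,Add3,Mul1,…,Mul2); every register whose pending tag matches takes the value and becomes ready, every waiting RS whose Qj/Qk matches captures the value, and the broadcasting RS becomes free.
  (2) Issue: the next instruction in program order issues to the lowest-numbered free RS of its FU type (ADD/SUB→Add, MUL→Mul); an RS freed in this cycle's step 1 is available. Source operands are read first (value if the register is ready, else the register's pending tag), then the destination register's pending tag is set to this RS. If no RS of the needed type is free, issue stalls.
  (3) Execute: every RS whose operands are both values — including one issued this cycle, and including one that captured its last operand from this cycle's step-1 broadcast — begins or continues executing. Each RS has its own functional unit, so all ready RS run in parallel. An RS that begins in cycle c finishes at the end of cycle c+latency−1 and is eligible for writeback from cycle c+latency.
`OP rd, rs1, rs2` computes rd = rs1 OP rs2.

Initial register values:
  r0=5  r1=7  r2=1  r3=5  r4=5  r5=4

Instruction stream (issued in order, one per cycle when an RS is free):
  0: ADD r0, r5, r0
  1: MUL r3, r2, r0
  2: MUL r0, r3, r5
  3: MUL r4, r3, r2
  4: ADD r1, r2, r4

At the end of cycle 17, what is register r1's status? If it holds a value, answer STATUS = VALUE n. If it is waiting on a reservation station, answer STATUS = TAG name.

  c1: issue ADD r0<-Add1  regs: r0:Add1,r1:7,r2:1,r3:5,r4:5,r5:4
  c2: issue MUL r3<-Mul1  regs: r0:Add1,r1:7,r2:1,r3:Mul1,r4:5,r5:4
  c3: issue MUL r0<-Mul2  regs: r0:Mul2,r1:7,r2:1,r3:Mul1,r4:5,r5:4
  c4: CDB Add1=9; stall  regs: r0:Mul2,r1:7,r2:1,r3:Mul1,r4:5,r5:4
  c5: stall  regs: r0:Mul2,r1:7,r2:1,r3:Mul1,r4:5,r5:4
  c6: stall  regs: r0:Mul2,r1:7,r2:1,r3:Mul1,r4:5,r5:4
  c7: stall  regs: r0:Mul2,r1:7,r2:1,r3:Mul1,r4:5,r5:4
  c8: stall  regs: r0:Mul2,r1:7,r2:1,r3:Mul1,r4:5,r5:4
  c9: CDB Mul1=9; issue MUL r4<-Mul1  regs: r0:Mul2,r1:7,r2:1,r3:9,r4:Mul1,r5:4
  c10: issue ADD r1<-Add1  regs: r0:Mul2,r1:Add1,r2:1,r3:9,r4:Mul1,r5:4
  c11: -  regs: r0:Mul2,r1:Add1,r2:1,r3:9,r4:Mul1,r5:4
  c12: -  regs: r0:Mul2,r1:Add1,r2:1,r3:9,r4:Mul1,r5:4
  c13: -  regs: r0:Mul2,r1:Add1,r2:1,r3:9,r4:Mul1,r5:4
  c14: CDB Mul1=9  regs: r0:Mul2,r1:Add1,r2:1,r3:9,r4:9,r5:4
  c15: CDB Mul2=36  regs: r0:36,r1:Add1,r2:1,r3:9,r4:9,r5:4
  c16: -  regs: r0:36,r1:Add1,r2:1,r3:9,r4:9,r5:4
  c17: CDB Add1=10  regs: r0:36,r1:10,r2:1,r3:9,r4:9,r5:4

STATUS = VALUE 10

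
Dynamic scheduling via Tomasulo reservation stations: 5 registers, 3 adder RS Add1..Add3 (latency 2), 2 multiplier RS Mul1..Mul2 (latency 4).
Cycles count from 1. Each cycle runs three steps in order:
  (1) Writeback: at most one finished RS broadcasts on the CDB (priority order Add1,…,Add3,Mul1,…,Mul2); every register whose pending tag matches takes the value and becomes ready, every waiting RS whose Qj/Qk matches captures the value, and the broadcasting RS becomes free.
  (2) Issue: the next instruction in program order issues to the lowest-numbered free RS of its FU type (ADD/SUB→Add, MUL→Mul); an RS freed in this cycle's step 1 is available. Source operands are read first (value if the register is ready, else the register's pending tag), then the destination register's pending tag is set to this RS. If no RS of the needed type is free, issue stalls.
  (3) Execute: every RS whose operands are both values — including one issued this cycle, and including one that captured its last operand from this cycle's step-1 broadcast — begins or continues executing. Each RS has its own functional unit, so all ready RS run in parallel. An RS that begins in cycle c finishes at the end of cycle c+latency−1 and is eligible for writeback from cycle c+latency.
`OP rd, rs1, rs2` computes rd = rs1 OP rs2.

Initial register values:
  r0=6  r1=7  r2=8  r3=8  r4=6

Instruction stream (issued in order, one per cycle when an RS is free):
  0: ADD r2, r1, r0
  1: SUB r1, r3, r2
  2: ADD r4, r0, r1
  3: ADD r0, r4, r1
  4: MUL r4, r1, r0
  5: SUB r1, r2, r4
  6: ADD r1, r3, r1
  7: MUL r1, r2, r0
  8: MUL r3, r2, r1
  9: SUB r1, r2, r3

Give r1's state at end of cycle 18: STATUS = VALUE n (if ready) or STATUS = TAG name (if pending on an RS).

  c1: issue ADD r2<-Add1  regs: r0:6,r1:7,r2:Add1,r3:8,r4:6
  c2: issue SUB r1<-Add2  regs: r0:6,r1:Add2,r2:Add1,r3:8,r4:6
  c3: CDB Add1=13; issue ADD r4<-Add1  regs: r0:6,r1:Add2,r2:13,r3:8,r4:Add1
  c4: issue ADD r0<-Add3  regs: r0:Add3,r1:Add2,r2:13,r3:8,r4:Add1
  c5: CDB Add2=-5; issue MUL r4<-Mul1  regs: r0:Add3,r1:-5,r2:13,r3:8,r4:Mul1
  c6: issue SUB r1<-Add2  regs: r0:Add3,r1:Add2,r2:13,r3:8,r4:Mul1
  c7: CDB Add1=1; issue ADD r1<-Add1  regs: r0:Add3,r1:Add1,r2:13,r3:8,r4:Mul1
  c8: issue MUL r1<-Mul2  regs: r0:Add3,r1:Mul2,r2:13,r3:8,r4:Mul1
  c9: CDB Add3=-4; stall  regs: r0:-4,r1:Mul2,r2:13,r3:8,r4:Mul1
  c10: stall  regs: r0:-4,r1:Mul2,r2:13,r3:8,r4:Mul1
  c11: stall  regs: r0:-4,r1:Mul2,r2:13,r3:8,r4:Mul1
  c12: stall  regs: r0:-4,r1:Mul2,r2:13,r3:8,r4:Mul1
  c13: CDB Mul1=20; issue MUL r3<-Mul1  regs: r0:-4,r1:Mul2,r2:13,r3:Mul1,r4:20
  c14: CDB Mul2=-52; issue SUB r1<-Add3  regs: r0:-4,r1:Add3,r2:13,r3:Mul1,r4:20
  c15: CDB Add2=-7  regs: r0:-4,r1:Add3,r2:13,r3:Mul1,r4:20
  c16: -  regs: r0:-4,r1:Add3,r2:13,r3:Mul1,r4:20
  c17: CDB Add1=1  regs: r0:-4,r1:Add3,r2:13,r3:Mul1,r4:20
  c18: CDB Mul1=-676  regs: r0:-4,r1:Add3,r2:13,r3:-676,r4:20

STATUS = TAG Add3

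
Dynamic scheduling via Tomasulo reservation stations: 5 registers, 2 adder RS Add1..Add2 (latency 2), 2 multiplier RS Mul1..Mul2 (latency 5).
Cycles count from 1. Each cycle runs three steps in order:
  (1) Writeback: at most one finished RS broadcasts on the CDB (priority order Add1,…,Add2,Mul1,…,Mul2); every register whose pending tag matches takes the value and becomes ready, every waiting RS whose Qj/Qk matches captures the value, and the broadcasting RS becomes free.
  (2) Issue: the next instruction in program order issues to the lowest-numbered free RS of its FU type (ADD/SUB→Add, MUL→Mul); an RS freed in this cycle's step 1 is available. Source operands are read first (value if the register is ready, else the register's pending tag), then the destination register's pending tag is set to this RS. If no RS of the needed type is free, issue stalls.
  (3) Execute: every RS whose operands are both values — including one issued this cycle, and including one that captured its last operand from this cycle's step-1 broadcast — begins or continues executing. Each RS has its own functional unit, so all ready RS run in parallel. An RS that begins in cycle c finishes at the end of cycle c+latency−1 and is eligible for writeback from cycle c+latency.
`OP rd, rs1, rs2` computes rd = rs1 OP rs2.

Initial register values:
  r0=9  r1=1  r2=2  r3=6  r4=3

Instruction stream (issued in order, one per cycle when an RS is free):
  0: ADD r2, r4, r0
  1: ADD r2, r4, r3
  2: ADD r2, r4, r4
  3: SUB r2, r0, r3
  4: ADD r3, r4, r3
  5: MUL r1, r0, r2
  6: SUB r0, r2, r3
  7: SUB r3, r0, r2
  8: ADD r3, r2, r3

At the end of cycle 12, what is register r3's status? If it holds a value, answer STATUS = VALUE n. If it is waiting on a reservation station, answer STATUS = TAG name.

  c1: issue ADD r2<-Add1  regs: r0:9,r1:1,r2:Add1,r3:6,r4:3
  c2: issue ADD r2<-Add2  regs: r0:9,r1:1,r2:Add2,r3:6,r4:3
  c3: CDB Add1=12; issue ADD r2<-Add1  regs: r0:9,r1:1,r2:Add1,r3:6,r4:3
  c4: CDB Add2=9; issue SUB r2<-Add2  regs: r0:9,r1:1,r2:Add2,r3:6,r4:3
  c5: CDB Add1=6; issue ADD r3<-Add1  regs: r0:9,r1:1,r2:Add2,r3:Add1,r4:3
  c6: CDB Add2=3; issue MUL r1<-Mul1  regs: r0:9,r1:Mul1,r2:3,r3:Add1,r4:3
  c7: CDB Add1=9; issue SUB r0<-Add1  regs: r0:Add1,r1:Mul1,r2:3,r3:9,r4:3
  c8: issue SUB r3<-Add2  regs: r0:Add1,r1:Mul1,r2:3,r3:Add2,r4:3
  c9: CDB Add1=-6; issue ADD r3<-Add1  regs: r0:-6,r1:Mul1,r2:3,r3:Add1,r4:3
  c10: -  regs: r0:-6,r1:Mul1,r2:3,r3:Add1,r4:3
  c11: CDB Add2=-9  regs: r0:-6,r1:Mul1,r2:3,r3:Add1,r4:3
  c12: CDB Mul1=27  regs: r0:-6,r1:27,r2:3,r3:Add1,r4:3

STATUS = TAG Add1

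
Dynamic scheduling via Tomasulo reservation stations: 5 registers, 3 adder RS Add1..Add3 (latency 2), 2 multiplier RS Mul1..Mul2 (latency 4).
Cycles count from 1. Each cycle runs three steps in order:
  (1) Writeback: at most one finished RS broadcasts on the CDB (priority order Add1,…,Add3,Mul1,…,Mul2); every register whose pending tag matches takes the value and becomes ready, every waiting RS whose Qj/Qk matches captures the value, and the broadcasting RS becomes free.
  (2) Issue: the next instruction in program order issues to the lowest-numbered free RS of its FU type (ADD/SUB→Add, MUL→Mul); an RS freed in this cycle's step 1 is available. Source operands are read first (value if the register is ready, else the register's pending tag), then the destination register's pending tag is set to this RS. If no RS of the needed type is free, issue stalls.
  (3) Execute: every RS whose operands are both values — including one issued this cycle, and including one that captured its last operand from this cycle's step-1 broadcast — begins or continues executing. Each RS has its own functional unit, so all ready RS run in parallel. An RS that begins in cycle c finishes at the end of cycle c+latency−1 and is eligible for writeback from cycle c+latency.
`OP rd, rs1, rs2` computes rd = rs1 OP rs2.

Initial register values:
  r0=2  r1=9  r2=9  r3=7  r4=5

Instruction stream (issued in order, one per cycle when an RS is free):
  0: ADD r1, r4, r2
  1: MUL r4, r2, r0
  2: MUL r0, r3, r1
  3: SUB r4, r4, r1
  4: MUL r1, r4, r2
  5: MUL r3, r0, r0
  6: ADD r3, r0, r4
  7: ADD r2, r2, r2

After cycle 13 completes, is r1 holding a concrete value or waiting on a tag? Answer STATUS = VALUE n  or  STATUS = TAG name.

c1: issue ADD r1<-Add1 | r0:2,r1:Add1,r2:9,r3:7,r4:5
c2: issue MUL r4<-Mul1 | r0:2,r1:Add1,r2:9,r3:7,r4:Mul1
c3: CDB Add1=14; issue MUL r0<-Mul2 | r0:Mul2,r1:14,r2:9,r3:7,r4:Mul1
c4: issue SUB r4<-Add1 | r0:Mul2,r1:14,r2:9,r3:7,r4:Add1
c5: stall | r0:Mul2,r1:14,r2:9,r3:7,r4:Add1
c6: CDB Mul1=18; issue MUL r1<-Mul1 | r0:Mul2,r1:Mul1,r2:9,r3:7,r4:Add1
c7: CDB Mul2=98; issue MUL r3<-Mul2 | r0:98,r1:Mul1,r2:9,r3:Mul2,r4:Add1
c8: CDB Add1=4; issue ADD r3<-Add1 | r0:98,r1:Mul1,r2:9,r3:Add1,r4:4
c9: issue ADD r2<-Add2 | r0:98,r1:Mul1,r2:Add2,r3:Add1,r4:4
c10: CDB Add1=102 | r0:98,r1:Mul1,r2:Add2,r3:102,r4:4
c11: CDB Add2=18 | r0:98,r1:Mul1,r2:18,r3:102,r4:4
c12: CDB Mul1=36 | r0:98,r1:36,r2:18,r3:102,r4:4
c13: CDB Mul2=9604 | r0:98,r1:36,r2:18,r3:102,r4:4

STATUS = VALUE 36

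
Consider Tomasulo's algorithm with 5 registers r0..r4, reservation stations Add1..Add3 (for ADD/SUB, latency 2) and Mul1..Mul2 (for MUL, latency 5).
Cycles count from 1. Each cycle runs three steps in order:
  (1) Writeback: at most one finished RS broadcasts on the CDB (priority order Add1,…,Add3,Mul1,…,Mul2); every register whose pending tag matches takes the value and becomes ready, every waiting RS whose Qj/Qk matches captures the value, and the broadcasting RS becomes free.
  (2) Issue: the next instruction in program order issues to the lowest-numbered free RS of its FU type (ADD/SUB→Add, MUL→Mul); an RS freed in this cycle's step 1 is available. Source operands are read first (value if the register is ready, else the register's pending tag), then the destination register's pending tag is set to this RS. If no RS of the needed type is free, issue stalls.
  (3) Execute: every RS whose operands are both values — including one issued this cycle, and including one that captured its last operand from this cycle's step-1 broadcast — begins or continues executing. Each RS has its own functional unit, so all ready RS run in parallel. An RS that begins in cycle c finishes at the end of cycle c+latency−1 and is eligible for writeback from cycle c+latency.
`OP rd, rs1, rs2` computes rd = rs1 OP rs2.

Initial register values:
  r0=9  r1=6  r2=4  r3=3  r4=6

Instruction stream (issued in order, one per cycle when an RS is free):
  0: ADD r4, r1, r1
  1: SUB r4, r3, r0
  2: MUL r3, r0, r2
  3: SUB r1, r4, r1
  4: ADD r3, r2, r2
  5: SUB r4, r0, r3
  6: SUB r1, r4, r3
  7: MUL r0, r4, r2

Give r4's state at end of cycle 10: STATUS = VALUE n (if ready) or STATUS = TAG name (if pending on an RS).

STATUS = VALUE 1

cycle 1: issue ADD r4<-Add1 // r0:9,r1:6,r2:4,r3:3,r4:Add1
cycle 2: issue SUB r4<-Add2 // r0:9,r1:6,r2:4,r3:3,r4:Add2
cycle 3: CDB Add1=12; issue MUL r3<-Mul1 // r0:9,r1:6,r2:4,r3:Mul1,r4:Add2
cycle 4: CDB Add2=-6; issue SUB r1<-Add1 // r0:9,r1:Add1,r2:4,r3:Mul1,r4:-6
cycle 5: issue ADD r3<-Add2 // r0:9,r1:Add1,r2:4,r3:Add2,r4:-6
cycle 6: CDB Add1=-12; issue SUB r4<-Add1 // r0:9,r1:-12,r2:4,r3:Add2,r4:Add1
cycle 7: CDB Add2=8; issue SUB r1<-Add2 // r0:9,r1:Add2,r2:4,r3:8,r4:Add1
cycle 8: CDB Mul1=36; issue MUL r0<-Mul1 // r0:Mul1,r1:Add2,r2:4,r3:8,r4:Add1
cycle 9: CDB Add1=1 // r0:Mul1,r1:Add2,r2:4,r3:8,r4:1
cycle 10: - // r0:Mul1,r1:Add2,r2:4,r3:8,r4:1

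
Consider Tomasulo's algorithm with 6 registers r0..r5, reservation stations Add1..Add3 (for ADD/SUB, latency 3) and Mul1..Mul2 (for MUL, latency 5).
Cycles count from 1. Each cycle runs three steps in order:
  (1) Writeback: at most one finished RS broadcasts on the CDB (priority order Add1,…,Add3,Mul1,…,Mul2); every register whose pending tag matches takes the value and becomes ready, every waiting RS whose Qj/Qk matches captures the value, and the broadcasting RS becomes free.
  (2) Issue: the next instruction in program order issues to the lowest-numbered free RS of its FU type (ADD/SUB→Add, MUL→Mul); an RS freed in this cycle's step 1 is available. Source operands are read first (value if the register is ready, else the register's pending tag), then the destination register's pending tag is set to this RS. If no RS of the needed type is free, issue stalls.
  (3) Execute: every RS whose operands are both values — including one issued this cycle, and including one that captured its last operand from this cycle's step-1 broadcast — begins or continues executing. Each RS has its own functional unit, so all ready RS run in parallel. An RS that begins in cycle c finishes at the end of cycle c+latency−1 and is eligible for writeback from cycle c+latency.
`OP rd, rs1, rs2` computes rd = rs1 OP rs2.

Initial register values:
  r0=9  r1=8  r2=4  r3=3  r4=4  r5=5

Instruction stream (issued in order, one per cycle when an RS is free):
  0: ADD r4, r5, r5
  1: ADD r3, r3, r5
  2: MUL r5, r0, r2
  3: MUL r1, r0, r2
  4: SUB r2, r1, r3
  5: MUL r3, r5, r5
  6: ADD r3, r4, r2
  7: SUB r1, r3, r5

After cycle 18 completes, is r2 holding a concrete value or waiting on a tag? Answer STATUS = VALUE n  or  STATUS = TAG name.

  c1: issue ADD r4<-Add1  regs: r0:9,r1:8,r2:4,r3:3,r4:Add1,r5:5
  c2: issue ADD r3<-Add2  regs: r0:9,r1:8,r2:4,r3:Add2,r4:Add1,r5:5
  c3: issue MUL r5<-Mul1  regs: r0:9,r1:8,r2:4,r3:Add2,r4:Add1,r5:Mul1
  c4: CDB Add1=10; issue MUL r1<-Mul2  regs: r0:9,r1:Mul2,r2:4,r3:Add2,r4:10,r5:Mul1
  c5: CDB Add2=8; issue SUB r2<-Add1  regs: r0:9,r1:Mul2,r2:Add1,r3:8,r4:10,r5:Mul1
  c6: stall  regs: r0:9,r1:Mul2,r2:Add1,r3:8,r4:10,r5:Mul1
  c7: stall  regs: r0:9,r1:Mul2,r2:Add1,r3:8,r4:10,r5:Mul1
  c8: CDB Mul1=36; issue MUL r3<-Mul1  regs: r0:9,r1:Mul2,r2:Add1,r3:Mul1,r4:10,r5:36
  c9: CDB Mul2=36; issue ADD r3<-Add2  regs: r0:9,r1:36,r2:Add1,r3:Add2,r4:10,r5:36
  c10: issue SUB r1<-Add3  regs: r0:9,r1:Add3,r2:Add1,r3:Add2,r4:10,r5:36
  c11: -  regs: r0:9,r1:Add3,r2:Add1,r3:Add2,r4:10,r5:36
  c12: CDB Add1=28  regs: r0:9,r1:Add3,r2:28,r3:Add2,r4:10,r5:36
  c13: CDB Mul1=1296  regs: r0:9,r1:Add3,r2:28,r3:Add2,r4:10,r5:36
  c14: -  regs: r0:9,r1:Add3,r2:28,r3:Add2,r4:10,r5:36
  c15: CDB Add2=38  regs: r0:9,r1:Add3,r2:28,r3:38,r4:10,r5:36
  c16: -  regs: r0:9,r1:Add3,r2:28,r3:38,r4:10,r5:36
  c17: -  regs: r0:9,r1:Add3,r2:28,r3:38,r4:10,r5:36
  c18: CDB Add3=2  regs: r0:9,r1:2,r2:28,r3:38,r4:10,r5:36

STATUS = VALUE 28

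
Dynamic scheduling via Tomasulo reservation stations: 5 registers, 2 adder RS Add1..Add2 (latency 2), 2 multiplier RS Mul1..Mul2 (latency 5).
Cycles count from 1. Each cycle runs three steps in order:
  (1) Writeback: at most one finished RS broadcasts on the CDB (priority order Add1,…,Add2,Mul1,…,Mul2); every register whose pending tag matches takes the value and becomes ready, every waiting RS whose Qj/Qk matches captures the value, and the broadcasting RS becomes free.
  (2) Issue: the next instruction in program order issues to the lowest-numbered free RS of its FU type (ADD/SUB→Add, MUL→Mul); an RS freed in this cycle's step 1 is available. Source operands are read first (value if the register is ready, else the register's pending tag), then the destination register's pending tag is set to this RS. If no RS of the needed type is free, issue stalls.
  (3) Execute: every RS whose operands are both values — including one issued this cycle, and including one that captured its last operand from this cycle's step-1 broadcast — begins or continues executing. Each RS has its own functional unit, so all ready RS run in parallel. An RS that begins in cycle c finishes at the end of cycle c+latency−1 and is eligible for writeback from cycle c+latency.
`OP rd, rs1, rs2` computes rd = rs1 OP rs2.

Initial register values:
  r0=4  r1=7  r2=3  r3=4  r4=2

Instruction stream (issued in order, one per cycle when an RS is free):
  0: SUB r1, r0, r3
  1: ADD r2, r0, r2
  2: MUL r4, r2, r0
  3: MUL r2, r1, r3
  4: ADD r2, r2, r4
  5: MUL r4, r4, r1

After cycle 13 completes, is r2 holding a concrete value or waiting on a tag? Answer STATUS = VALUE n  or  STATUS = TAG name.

cycle 1: issue SUB r1<-Add1 // r0:4,r1:Add1,r2:3,r3:4,r4:2
cycle 2: issue ADD r2<-Add2 // r0:4,r1:Add1,r2:Add2,r3:4,r4:2
cycle 3: CDB Add1=0; issue MUL r4<-Mul1 // r0:4,r1:0,r2:Add2,r3:4,r4:Mul1
cycle 4: CDB Add2=7; issue MUL r2<-Mul2 // r0:4,r1:0,r2:Mul2,r3:4,r4:Mul1
cycle 5: issue ADD r2<-Add1 // r0:4,r1:0,r2:Add1,r3:4,r4:Mul1
cycle 6: stall // r0:4,r1:0,r2:Add1,r3:4,r4:Mul1
cycle 7: stall // r0:4,r1:0,r2:Add1,r3:4,r4:Mul1
cycle 8: stall // r0:4,r1:0,r2:Add1,r3:4,r4:Mul1
cycle 9: CDB Mul1=28; issue MUL r4<-Mul1 // r0:4,r1:0,r2:Add1,r3:4,r4:Mul1
cycle 10: CDB Mul2=0 // r0:4,r1:0,r2:Add1,r3:4,r4:Mul1
cycle 11: - // r0:4,r1:0,r2:Add1,r3:4,r4:Mul1
cycle 12: CDB Add1=28 // r0:4,r1:0,r2:28,r3:4,r4:Mul1
cycle 13: - // r0:4,r1:0,r2:28,r3:4,r4:Mul1

STATUS = VALUE 28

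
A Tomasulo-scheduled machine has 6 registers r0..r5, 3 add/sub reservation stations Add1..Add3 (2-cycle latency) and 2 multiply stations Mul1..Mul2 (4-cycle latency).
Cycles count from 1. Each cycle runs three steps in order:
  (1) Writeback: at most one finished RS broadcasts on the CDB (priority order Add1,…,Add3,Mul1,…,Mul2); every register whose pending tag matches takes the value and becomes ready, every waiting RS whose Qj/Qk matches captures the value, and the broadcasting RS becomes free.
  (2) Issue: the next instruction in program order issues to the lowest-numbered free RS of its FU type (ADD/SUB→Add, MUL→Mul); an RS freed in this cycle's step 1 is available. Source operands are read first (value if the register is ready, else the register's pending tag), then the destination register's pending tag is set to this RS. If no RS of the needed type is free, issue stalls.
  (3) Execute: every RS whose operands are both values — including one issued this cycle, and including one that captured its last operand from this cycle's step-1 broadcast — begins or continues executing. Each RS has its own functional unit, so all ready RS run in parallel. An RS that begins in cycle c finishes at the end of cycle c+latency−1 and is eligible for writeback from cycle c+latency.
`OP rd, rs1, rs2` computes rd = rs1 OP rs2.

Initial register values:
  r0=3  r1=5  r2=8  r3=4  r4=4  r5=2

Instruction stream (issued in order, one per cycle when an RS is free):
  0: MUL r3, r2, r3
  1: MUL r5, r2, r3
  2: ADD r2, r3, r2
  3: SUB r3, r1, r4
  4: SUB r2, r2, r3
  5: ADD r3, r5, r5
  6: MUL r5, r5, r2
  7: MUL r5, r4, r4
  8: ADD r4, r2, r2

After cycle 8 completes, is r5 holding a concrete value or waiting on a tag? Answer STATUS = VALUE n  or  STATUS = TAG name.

STATUS = TAG Mul1

cycle 1: issue MUL r3<-Mul1 // r0:3,r1:5,r2:8,r3:Mul1,r4:4,r5:2
cycle 2: issue MUL r5<-Mul2 // r0:3,r1:5,r2:8,r3:Mul1,r4:4,r5:Mul2
cycle 3: issue ADD r2<-Add1 // r0:3,r1:5,r2:Add1,r3:Mul1,r4:4,r5:Mul2
cycle 4: issue SUB r3<-Add2 // r0:3,r1:5,r2:Add1,r3:Add2,r4:4,r5:Mul2
cycle 5: CDB Mul1=32; issue SUB r2<-Add3 // r0:3,r1:5,r2:Add3,r3:Add2,r4:4,r5:Mul2
cycle 6: CDB Add2=1; issue ADD r3<-Add2 // r0:3,r1:5,r2:Add3,r3:Add2,r4:4,r5:Mul2
cycle 7: CDB Add1=40; issue MUL r5<-Mul1 // r0:3,r1:5,r2:Add3,r3:Add2,r4:4,r5:Mul1
cycle 8: stall // r0:3,r1:5,r2:Add3,r3:Add2,r4:4,r5:Mul1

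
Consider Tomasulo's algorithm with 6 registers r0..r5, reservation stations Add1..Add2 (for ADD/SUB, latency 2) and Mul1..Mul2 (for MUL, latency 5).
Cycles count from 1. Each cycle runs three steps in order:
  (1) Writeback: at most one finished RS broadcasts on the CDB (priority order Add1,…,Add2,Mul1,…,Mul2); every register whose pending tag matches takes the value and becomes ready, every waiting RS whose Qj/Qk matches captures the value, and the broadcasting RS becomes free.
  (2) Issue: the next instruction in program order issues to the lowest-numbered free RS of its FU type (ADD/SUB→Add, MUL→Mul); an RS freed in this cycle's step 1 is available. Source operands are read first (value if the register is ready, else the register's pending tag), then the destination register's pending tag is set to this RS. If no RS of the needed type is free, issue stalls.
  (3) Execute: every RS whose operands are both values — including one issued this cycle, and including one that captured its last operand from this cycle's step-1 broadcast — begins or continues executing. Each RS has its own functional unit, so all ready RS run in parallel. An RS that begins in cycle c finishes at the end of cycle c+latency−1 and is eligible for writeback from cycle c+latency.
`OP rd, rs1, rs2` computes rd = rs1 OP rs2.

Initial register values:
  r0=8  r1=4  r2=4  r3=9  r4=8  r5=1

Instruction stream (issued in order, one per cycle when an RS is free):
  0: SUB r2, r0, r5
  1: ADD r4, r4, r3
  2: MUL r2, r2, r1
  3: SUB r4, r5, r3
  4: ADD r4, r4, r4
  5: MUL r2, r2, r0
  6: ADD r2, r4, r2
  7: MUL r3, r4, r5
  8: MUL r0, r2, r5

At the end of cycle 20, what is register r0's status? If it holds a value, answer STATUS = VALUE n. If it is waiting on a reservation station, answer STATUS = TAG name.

STATUS = TAG Mul1

  c1: issue SUB r2<-Add1  regs: r0:8,r1:4,r2:Add1,r3:9,r4:8,r5:1
  c2: issue ADD r4<-Add2  regs: r0:8,r1:4,r2:Add1,r3:9,r4:Add2,r5:1
  c3: CDB Add1=7; issue MUL r2<-Mul1  regs: r0:8,r1:4,r2:Mul1,r3:9,r4:Add2,r5:1
  c4: CDB Add2=17; issue SUB r4<-Add1  regs: r0:8,r1:4,r2:Mul1,r3:9,r4:Add1,r5:1
  c5: issue ADD r4<-Add2  regs: r0:8,r1:4,r2:Mul1,r3:9,r4:Add2,r5:1
  c6: CDB Add1=-8; issue MUL r2<-Mul2  regs: r0:8,r1:4,r2:Mul2,r3:9,r4:Add2,r5:1
  c7: issue ADD r2<-Add1  regs: r0:8,r1:4,r2:Add1,r3:9,r4:Add2,r5:1
  c8: CDB Add2=-16; stall  regs: r0:8,r1:4,r2:Add1,r3:9,r4:-16,r5:1
  c9: CDB Mul1=28; issue MUL r3<-Mul1  regs: r0:8,r1:4,r2:Add1,r3:Mul1,r4:-16,r5:1
  c10: stall  regs: r0:8,r1:4,r2:Add1,r3:Mul1,r4:-16,r5:1
  c11: stall  regs: r0:8,r1:4,r2:Add1,r3:Mul1,r4:-16,r5:1
  c12: stall  regs: r0:8,r1:4,r2:Add1,r3:Mul1,r4:-16,r5:1
  c13: stall  regs: r0:8,r1:4,r2:Add1,r3:Mul1,r4:-16,r5:1
  c14: CDB Mul1=-16; issue MUL r0<-Mul1  regs: r0:Mul1,r1:4,r2:Add1,r3:-16,r4:-16,r5:1
  c15: CDB Mul2=224  regs: r0:Mul1,r1:4,r2:Add1,r3:-16,r4:-16,r5:1
  c16: -  regs: r0:Mul1,r1:4,r2:Add1,r3:-16,r4:-16,r5:1
  c17: CDB Add1=208  regs: r0:Mul1,r1:4,r2:208,r3:-16,r4:-16,r5:1
  c18: -  regs: r0:Mul1,r1:4,r2:208,r3:-16,r4:-16,r5:1
  c19: -  regs: r0:Mul1,r1:4,r2:208,r3:-16,r4:-16,r5:1
  c20: -  regs: r0:Mul1,r1:4,r2:208,r3:-16,r4:-16,r5:1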